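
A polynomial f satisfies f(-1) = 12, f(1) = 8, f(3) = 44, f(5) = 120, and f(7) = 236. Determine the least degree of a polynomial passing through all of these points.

Forward differences of the values at n = -1, 1, 3, 5, 7:
  f  : 12  8  44  120  236
  Δ  : -4  36  76  116
  Δ^2: 40  40  40
  Δ^3: 0  0
  Δ^4: 0
The second differences are constant (40) and nonzero, while all higher differences vanish, so the minimal degree is 2.

2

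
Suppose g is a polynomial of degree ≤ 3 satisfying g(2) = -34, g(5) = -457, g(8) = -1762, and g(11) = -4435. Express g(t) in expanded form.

g(t) = -3t^3 - 4t^2 + 4t - 2

Write g(t) = at^3 + bt^2 + ct + d. Substituting each data point gives a linear system:
  8a + 4b + 2c + d = -34
  125a + 25b + 5c + d = -457
  512a + 64b + 8c + d = -1762
  1331a + 121b + 11c + d = -4435
Solving the system yields a = -3, b = -4, c = 4, d = -2.
So g(t) = -3t³ - 4t² + 4t - 2.
Check: g(8) = -1762. ✓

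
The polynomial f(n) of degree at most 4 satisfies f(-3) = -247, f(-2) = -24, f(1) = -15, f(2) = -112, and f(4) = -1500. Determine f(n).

f(n) = -5n^4 - 4n^3 + 4n^2 - 6n - 4

Write f(n) = an^4 + bn^3 + cn^2 + dn + e. Substituting each data point gives a linear system:
  81a - 27b + 9c - 3d + e = -247
  16a - 8b + 4c - 2d + e = -24
  a + b + c + d + e = -15
  16a + 8b + 4c + 2d + e = -112
  256a + 64b + 16c + 4d + e = -1500
Solving the system yields a = -5, b = -4, c = 4, d = -6, e = -4.
So f(n) = -5n^4 - 4n^3 + 4n^2 - 6n - 4.
Check: f(-2) = -24. ✓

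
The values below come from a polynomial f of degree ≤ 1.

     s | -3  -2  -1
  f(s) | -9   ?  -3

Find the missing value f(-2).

-6

On equispaced nodes a degree-1 polynomial has vanishing second forward difference, so
  f(-3) - 2·f(-2) + f(-1) = 0.
Substituting the known values and solving for f(-2):
  -2·f(-2) = 12
  f(-2) = -6.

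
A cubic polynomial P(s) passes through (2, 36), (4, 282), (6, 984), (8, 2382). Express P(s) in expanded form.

Write P(s) = as^3 + bs^2 + cs + d. Substituting each data point gives a linear system:
  8a + 4b + 2c + d = 36
  64a + 16b + 4c + d = 282
  216a + 36b + 6c + d = 984
  512a + 64b + 8c + d = 2382
Solving the system yields a = 5, b = -3, c = 1, d = 6.
So P(s) = 5s^3 - 3s^2 + s + 6.
Check: P(2) = 36. ✓

P(s) = 5s^3 - 3s^2 + s + 6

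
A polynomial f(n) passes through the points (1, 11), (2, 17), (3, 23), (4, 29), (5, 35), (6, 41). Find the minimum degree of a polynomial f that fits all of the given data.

1

Forward differences of the values at n = 1, 2, 3, 4, 5, 6:
  f  : 11  17  23  29  35  41
  Δ  : 6  6  6  6  6
  Δ^2: 0  0  0  0
  Δ^3: 0  0  0
  Δ^4: 0  0
  Δ^5: 0
The first differences are constant (6) and nonzero, while all higher differences vanish, so the minimal degree is 1.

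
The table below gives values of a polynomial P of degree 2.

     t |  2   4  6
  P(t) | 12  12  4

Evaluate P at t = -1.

-3

Using the Lagrange interpolation formula with nodes 2, 4, 6:
  L_0(t) = (t - 4)(t - 6) / 8
  L_1(t) = (t - 2)(t - 6) / -4
  L_2(t) = (t - 2)(t - 4) / 8
Then P(t) = 12·L_0(t) + 12·L_1(t) + 4·L_2(t).
Expanding and collecting terms gives P(t) = -t^2 + 6t + 4.
Evaluating at t = -1: P(-1) = -3.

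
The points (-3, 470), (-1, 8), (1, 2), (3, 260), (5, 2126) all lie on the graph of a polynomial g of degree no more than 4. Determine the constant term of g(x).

Write g(x) = ax^4 + bx^3 + cx^2 + dx + e. Substituting each data point gives a linear system:
  81a - 27b + 9c - 3d + e = 470
  a - b + c - d + e = 8
  a + b + c + d + e = 2
  81a + 27b + 9c + 3d + e = 260
  625a + 125b + 25c + 5d + e = 2126
Solving the system yields a = 4, b = -4, c = 5, d = 1, e = -4.
So g(x) = 4x^4 - 4x^3 + 5x^2 + x - 4.
The constant term is -4.

-4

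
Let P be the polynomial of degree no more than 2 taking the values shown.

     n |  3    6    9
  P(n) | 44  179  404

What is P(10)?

Using the Lagrange interpolation formula with nodes 3, 6, 9:
  L_0(n) = (n - 6)(n - 9) / 18
  L_1(n) = (n - 3)(n - 9) / -9
  L_2(n) = (n - 3)(n - 6) / 18
Then P(n) = 44·L_0(n) + 179·L_1(n) + 404·L_2(n).
Expanding and collecting terms gives P(n) = 5n^2 - 1.
Evaluating at n = 10: P(10) = 499.

499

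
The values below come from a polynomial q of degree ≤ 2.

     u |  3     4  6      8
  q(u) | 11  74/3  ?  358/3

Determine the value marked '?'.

64

The 3 known points determine the degree-2 polynomial uniquely.
Write q(u) = au^2 + bu + c. Substituting each data point gives a linear system:
  9a + 3b + c = 11
  16a + 4b + c = 74/3
  64a + 8b + c = 358/3
Solving the system yields a = 2, b = -1/3, c = -6.
So q(u) = 2u^2 - (1/3)u - 6.
Then q(6) = 64.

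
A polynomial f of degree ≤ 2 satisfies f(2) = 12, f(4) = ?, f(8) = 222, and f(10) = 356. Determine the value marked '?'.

50

The 3 known points determine the degree-2 polynomial uniquely.
Write f(t) = at^2 + bt + c. Substituting each data point gives a linear system:
  4a + 2b + c = 12
  64a + 8b + c = 222
  100a + 10b + c = 356
Solving the system yields a = 4, b = -5, c = 6.
So f(t) = 4t² - 5t + 6.
Then f(4) = 50.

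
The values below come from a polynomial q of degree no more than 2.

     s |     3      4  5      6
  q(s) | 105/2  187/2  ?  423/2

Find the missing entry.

293/2

The 3 known points determine the degree-2 polynomial uniquely.
Write q(s) = as^2 + bs + c. Substituting each data point gives a linear system:
  9a + 3b + c = 105/2
  16a + 4b + c = 187/2
  36a + 6b + c = 423/2
Solving the system yields a = 6, b = -1, c = 3/2.
So q(s) = 6s^2 - s + 3/2.
Then q(5) = 293/2.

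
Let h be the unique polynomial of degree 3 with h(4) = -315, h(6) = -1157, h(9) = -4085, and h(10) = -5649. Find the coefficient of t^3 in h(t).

-6

Write h(t) = at^3 + bt^2 + ct + d. Substituting each data point gives a linear system:
  64a + 16b + 4c + d = -315
  216a + 36b + 6c + d = -1157
  729a + 81b + 9c + d = -4085
  1000a + 100b + 10c + d = -5649
Solving the system yields a = -6, b = 3, c = 5, d = 1.
So h(t) = -6t^3 + 3t^2 + 5t + 1.
The leading coefficient is -6.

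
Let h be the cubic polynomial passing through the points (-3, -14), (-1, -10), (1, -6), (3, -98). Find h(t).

h(t) = -2t^3 - 6t^2 + 4t - 2

Write h(t) = at^3 + bt^2 + ct + d. Substituting each data point gives a linear system:
  -27a + 9b - 3c + d = -14
  -a + b - c + d = -10
  a + b + c + d = -6
  27a + 9b + 3c + d = -98
Solving the system yields a = -2, b = -6, c = 4, d = -2.
So h(t) = -2t³ - 6t² + 4t - 2.
Check: h(1) = -6. ✓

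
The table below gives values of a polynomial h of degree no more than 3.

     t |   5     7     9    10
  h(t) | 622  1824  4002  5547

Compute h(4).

297

Write h(t) = at^3 + bt^2 + ct + d. Substituting each data point gives a linear system:
  125a + 25b + 5c + d = 622
  343a + 49b + 7c + d = 1824
  729a + 81b + 9c + d = 4002
  1000a + 100b + 10c + d = 5547
Solving the system yields a = 6, b = -4, c = -5, d = -3.
So h(t) = 6t³ - 4t² - 5t - 3.
Then h(4) = 297.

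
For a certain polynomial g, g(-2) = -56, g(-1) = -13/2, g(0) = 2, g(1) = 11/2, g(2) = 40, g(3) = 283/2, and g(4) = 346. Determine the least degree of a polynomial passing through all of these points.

3

Forward differences of the values at u = -2, -1, 0, 1, 2, 3, 4:
  g  : -56  -13/2  2  11/2  40  283/2  346
  Δ  : 99/2  17/2  7/2  69/2  203/2  409/2
  Δ^2: -41  -5  31  67  103
  Δ^3: 36  36  36  36
  Δ^4: 0  0  0
  Δ^5: 0  0
  Δ^6: 0
The third differences are constant (36) and nonzero, while all higher differences vanish, so the minimal degree is 3.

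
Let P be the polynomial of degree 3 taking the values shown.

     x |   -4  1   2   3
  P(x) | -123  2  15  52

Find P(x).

P(x) = 2x^3 - x + 1

Write P(x) = ax^3 + bx^2 + cx + d. Substituting each data point gives a linear system:
  -64a + 16b - 4c + d = -123
  a + b + c + d = 2
  8a + 4b + 2c + d = 15
  27a + 9b + 3c + d = 52
Solving the system yields a = 2, b = 0, c = -1, d = 1.
So P(x) = 2x³ - x + 1.
Check: P(2) = 15. ✓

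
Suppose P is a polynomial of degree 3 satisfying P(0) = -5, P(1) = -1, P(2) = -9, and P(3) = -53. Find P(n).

Using the Lagrange interpolation formula with nodes 0, 1, 2, 3:
  L_0(n) = (n - 1)(n - 2)(n - 3) / -6
  L_1(n) = n(n - 2)(n - 3) / 2
  L_2(n) = n(n - 1)(n - 3) / -2
  L_3(n) = n(n - 1)(n - 2) / 6
Then P(n) = -5·L_0(n) - 1·L_1(n) - 9·L_2(n) - 53·L_3(n).
Expanding and collecting terms gives P(n) = -4n³ + 6n² + 2n - 5.
Check: P(3) = -53. ✓

P(n) = -4n^3 + 6n^2 + 2n - 5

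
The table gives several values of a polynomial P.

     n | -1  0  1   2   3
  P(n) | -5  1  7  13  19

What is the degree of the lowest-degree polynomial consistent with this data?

1

Forward differences of the values at n = -1, 0, 1, 2, 3:
  P  : -5  1  7  13  19
  Δ  : 6  6  6  6
  Δ^2: 0  0  0
  Δ^3: 0  0
  Δ^4: 0
The first differences are constant (6) and nonzero, while all higher differences vanish, so the minimal degree is 1.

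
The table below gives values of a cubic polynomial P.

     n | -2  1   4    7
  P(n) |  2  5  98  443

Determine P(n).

Write P(n) = an^3 + bn^2 + cn + d. Substituting each data point gives a linear system:
  -8a + 4b - 2c + d = 2
  a + b + c + d = 5
  64a + 16b + 4c + d = 98
  343a + 49b + 7c + d = 443
Solving the system yields a = 1, b = 2, c = 0, d = 2.
So P(n) = n^3 + 2n^2 + 2.
Check: P(7) = 443. ✓

P(n) = n^3 + 2n^2 + 2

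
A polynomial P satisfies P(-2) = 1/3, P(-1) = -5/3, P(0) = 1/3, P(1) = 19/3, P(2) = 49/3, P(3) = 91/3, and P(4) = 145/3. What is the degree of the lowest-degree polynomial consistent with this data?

2

Forward differences of the values at u = -2, -1, 0, 1, 2, 3, 4:
  P  : 1/3  -5/3  1/3  19/3  49/3  91/3  145/3
  Δ  : -2  2  6  10  14  18
  Δ^2: 4  4  4  4  4
  Δ^3: 0  0  0  0
  Δ^4: 0  0  0
  Δ^5: 0  0
  Δ^6: 0
The second differences are constant (4) and nonzero, while all higher differences vanish, so the minimal degree is 2.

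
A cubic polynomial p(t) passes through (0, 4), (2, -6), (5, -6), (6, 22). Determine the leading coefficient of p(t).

Write p(t) = at^3 + bt^2 + ct + d. Substituting each data point gives a linear system:
  d = 4
  8a + 4b + 2c + d = -6
  125a + 25b + 5c + d = -6
  216a + 36b + 6c + d = 22
Solving the system yields a = 1, b = -6, c = 3, d = 4.
So p(t) = t³ - 6t² + 3t + 4.
The leading coefficient is 1.

1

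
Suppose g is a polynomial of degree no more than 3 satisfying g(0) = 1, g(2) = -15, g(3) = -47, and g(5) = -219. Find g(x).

Using the Lagrange interpolation formula with nodes 0, 2, 3, 5:
  L_0(x) = (x - 2)(x - 3)(x - 5) / -30
  L_1(x) = x(x - 3)(x - 5) / 6
  L_2(x) = x(x - 2)(x - 5) / -6
  L_3(x) = x(x - 2)(x - 3) / 30
Then g(x) = 1·L_0(x) - 15·L_1(x) - 47·L_2(x) - 219·L_3(x).
Expanding and collecting terms gives g(x) = -2x^3 + 2x^2 - 4x + 1.
Check: g(0) = 1. ✓

g(x) = -2x^3 + 2x^2 - 4x + 1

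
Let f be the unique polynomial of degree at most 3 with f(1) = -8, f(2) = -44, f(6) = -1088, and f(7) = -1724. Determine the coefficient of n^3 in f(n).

-5

Write f(n) = an^3 + bn^2 + cn + d. Substituting each data point gives a linear system:
  a + b + c + d = -8
  8a + 4b + 2c + d = -44
  216a + 36b + 6c + d = -1088
  343a + 49b + 7c + d = -1724
Solving the system yields a = -5, b = 0, c = -1, d = -2.
So f(n) = -5n³ - n - 2.
The leading coefficient is -5.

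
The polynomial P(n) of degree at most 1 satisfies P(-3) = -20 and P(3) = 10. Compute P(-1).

-10

Write P(n) = an + b. Substituting each data point gives a linear system:
  -3a + b = -20
  3a + b = 10
Solving the system yields a = 5, b = -5.
So P(n) = 5n - 5.
Then P(-1) = -10.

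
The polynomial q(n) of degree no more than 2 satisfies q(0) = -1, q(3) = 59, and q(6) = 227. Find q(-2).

Using the Lagrange interpolation formula with nodes 0, 3, 6:
  L_0(n) = (n - 3)(n - 6) / 18
  L_1(n) = n(n - 6) / -9
  L_2(n) = n(n - 3) / 18
Then q(n) = -1·L_0(n) + 59·L_1(n) + 227·L_2(n).
Expanding and collecting terms gives q(n) = 6n² + 2n - 1.
Evaluating at n = -2: q(-2) = 19.

19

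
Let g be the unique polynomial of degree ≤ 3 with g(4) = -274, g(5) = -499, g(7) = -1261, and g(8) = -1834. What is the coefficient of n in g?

Write g(n) = an^3 + bn^2 + cn + d. Substituting each data point gives a linear system:
  64a + 16b + 4c + d = -274
  125a + 25b + 5c + d = -499
  343a + 49b + 7c + d = -1261
  512a + 64b + 8c + d = -1834
Solving the system yields a = -3, b = -4, c = -6, d = 6.
So g(n) = -3n^3 - 4n^2 - 6n + 6.
The coefficient of n is -6.

-6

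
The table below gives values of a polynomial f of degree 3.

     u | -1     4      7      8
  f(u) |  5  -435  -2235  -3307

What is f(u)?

Write f(u) = au^3 + bu^2 + cu + d. Substituting each data point gives a linear system:
  -a + b - c + d = 5
  64a + 16b + 4c + d = -435
  343a + 49b + 7c + d = -2235
  512a + 64b + 8c + d = -3307
Solving the system yields a = -6, b = -4, c = 2, d = 5.
So f(u) = -6u^3 - 4u^2 + 2u + 5.
Check: f(7) = -2235. ✓

f(u) = -6u^3 - 4u^2 + 2u + 5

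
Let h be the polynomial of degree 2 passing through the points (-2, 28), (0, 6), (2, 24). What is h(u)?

Write h(u) = au^2 + bu + c. Substituting each data point gives a linear system:
  4a - 2b + c = 28
  c = 6
  4a + 2b + c = 24
Solving the system yields a = 5, b = -1, c = 6.
So h(u) = 5u^2 - u + 6.
Check: h(2) = 24. ✓

h(u) = 5u^2 - u + 6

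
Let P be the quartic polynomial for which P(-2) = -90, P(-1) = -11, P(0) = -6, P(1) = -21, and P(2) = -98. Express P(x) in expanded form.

Write P(x) = ax^4 + bx^3 + cx^2 + dx + e. Substituting each data point gives a linear system:
  16a - 8b + 4c - 2d + e = -90
  a - b + c - d + e = -11
  e = -6
  a + b + c + d + e = -21
  16a + 8b + 4c + 2d + e = -98
Solving the system yields a = -4, b = 1, c = -6, d = -6, e = -6.
So P(x) = -4x^4 + x^3 - 6x^2 - 6x - 6.
Check: P(-2) = -90. ✓

P(x) = -4x^4 + x^3 - 6x^2 - 6x - 6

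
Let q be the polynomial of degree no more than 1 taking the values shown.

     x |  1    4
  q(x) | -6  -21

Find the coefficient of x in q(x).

Write q(x) = ax + b. Substituting each data point gives a linear system:
  a + b = -6
  4a + b = -21
Solving the system yields a = -5, b = -1.
So q(x) = -5x - 1.
The leading coefficient is -5.

-5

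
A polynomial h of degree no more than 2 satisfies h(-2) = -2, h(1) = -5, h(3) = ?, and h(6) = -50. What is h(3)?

-17

The 3 known points determine the degree-2 polynomial uniquely.
Write h(s) = as^2 + bs + c. Substituting each data point gives a linear system:
  4a - 2b + c = -2
  a + b + c = -5
  36a + 6b + c = -50
Solving the system yields a = -1, b = -2, c = -2.
So h(s) = -s^2 - 2s - 2.
Then h(3) = -17.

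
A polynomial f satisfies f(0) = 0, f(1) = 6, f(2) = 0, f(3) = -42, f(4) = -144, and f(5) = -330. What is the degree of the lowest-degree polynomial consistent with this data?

Forward differences of the values at x = 0, 1, 2, 3, 4, 5:
  f  : 0  6  0  -42  -144  -330
  Δ  : 6  -6  -42  -102  -186
  Δ^2: -12  -36  -60  -84
  Δ^3: -24  -24  -24
  Δ^4: 0  0
  Δ^5: 0
The third differences are constant (-24) and nonzero, while all higher differences vanish, so the minimal degree is 3.

3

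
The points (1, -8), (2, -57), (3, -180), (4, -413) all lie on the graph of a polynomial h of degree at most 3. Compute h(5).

-792

Write h(t) = at^3 + bt^2 + ct + d. Substituting each data point gives a linear system:
  a + b + c + d = -8
  8a + 4b + 2c + d = -57
  27a + 9b + 3c + d = -180
  64a + 16b + 4c + d = -413
Solving the system yields a = -6, b = -1, c = -4, d = 3.
So h(t) = -6t³ - t² - 4t + 3.
Then h(5) = -792.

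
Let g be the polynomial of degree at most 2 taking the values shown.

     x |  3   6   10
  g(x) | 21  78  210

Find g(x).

Write g(x) = ax^2 + bx + c. Substituting each data point gives a linear system:
  9a + 3b + c = 21
  36a + 6b + c = 78
  100a + 10b + c = 210
Solving the system yields a = 2, b = 1, c = 0.
So g(x) = 2x² + x.
Check: g(3) = 21. ✓

g(x) = 2x^2 + x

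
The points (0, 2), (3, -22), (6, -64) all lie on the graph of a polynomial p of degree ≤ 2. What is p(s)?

p(s) = -s^2 - 5s + 2

Using the Lagrange interpolation formula with nodes 0, 3, 6:
  L_0(s) = (s - 3)(s - 6) / 18
  L_1(s) = s(s - 6) / -9
  L_2(s) = s(s - 3) / 18
Then p(s) = 2·L_0(s) - 22·L_1(s) - 64·L_2(s).
Expanding and collecting terms gives p(s) = -s^2 - 5s + 2.
Check: p(6) = -64. ✓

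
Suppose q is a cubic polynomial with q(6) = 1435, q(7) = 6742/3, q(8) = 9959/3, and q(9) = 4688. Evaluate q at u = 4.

1339/3

Using the Lagrange interpolation formula with nodes 6, 7, 8, 9:
  L_0(u) = (u - 7)(u - 8)(u - 9) / -6
  L_1(u) = (u - 6)(u - 8)(u - 9) / 2
  L_2(u) = (u - 6)(u - 7)(u - 9) / -2
  L_3(u) = (u - 6)(u - 7)(u - 8) / 6
Then q(u) = 1435·L_0(u) + 6742/3·L_1(u) + 9959/3·L_2(u) + 4688·L_3(u).
Expanding and collecting terms gives q(u) = 6u^3 + 4u^2 - (5/3)u + 5.
Evaluating at u = 4: q(4) = 1339/3.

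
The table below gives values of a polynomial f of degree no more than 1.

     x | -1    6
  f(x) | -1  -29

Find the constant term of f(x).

Write f(x) = ax + b. Substituting each data point gives a linear system:
  -a + b = -1
  6a + b = -29
Solving the system yields a = -4, b = -5.
So f(x) = -4x - 5.
The constant term is -5.

-5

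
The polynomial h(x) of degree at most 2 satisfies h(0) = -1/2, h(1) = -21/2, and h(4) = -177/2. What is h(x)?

Write h(x) = ax^2 + bx + c. Substituting each data point gives a linear system:
  c = -1/2
  a + b + c = -21/2
  16a + 4b + c = -177/2
Solving the system yields a = -4, b = -6, c = -1/2.
So h(x) = -4x^2 - 6x - 1/2.
Check: h(4) = -177/2. ✓

h(x) = -4x^2 - 6x - 1/2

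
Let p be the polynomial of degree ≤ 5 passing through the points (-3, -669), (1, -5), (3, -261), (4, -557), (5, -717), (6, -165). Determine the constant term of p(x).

Write p(x) = ax^5 + bx^4 + cx^3 + dx^2 + ex + k. Substituting each data point gives a linear system:
  -243a + 81b - 27c + 9d - 3e + k = -669
  a + b + c + d + e + k = -5
  243a + 81b + 27c + 9d + 3e + k = -261
  1024a + 256b + 64c + 16d + 4e + k = -557
  3125a + 625b + 125c + 25d + 5e + k = -717
  7776a + 1296b + 216c + 36d + 6e + k = -165
Solving the system yields a = 1, b = -6, c = -1, d = 2, e = -4, k = 3.
So p(x) = x⁵ - 6x⁴ - x³ + 2x² - 4x + 3.
The constant term is 3.

3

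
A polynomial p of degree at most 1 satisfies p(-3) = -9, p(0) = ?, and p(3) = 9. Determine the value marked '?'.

The 2 known points determine the degree-1 polynomial uniquely.
Write p(s) = as + b. Substituting each data point gives a linear system:
  -3a + b = -9
  3a + b = 9
Solving the system yields a = 3, b = 0.
So p(s) = 3s.
Then p(0) = 0.

0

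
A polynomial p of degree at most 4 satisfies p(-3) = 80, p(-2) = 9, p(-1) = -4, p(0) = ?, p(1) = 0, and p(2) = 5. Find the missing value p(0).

-1

The 5 known points determine the degree-4 polynomial uniquely.
Write p(n) = an^4 + bn^3 + cn^2 + dn + e. Substituting each data point gives a linear system:
  81a - 27b + 9c - 3d + e = 80
  16a - 8b + 4c - 2d + e = 9
  a - b + c - d + e = -4
  a + b + c + d + e = 0
  16a + 8b + 4c + 2d + e = 5
Solving the system yields a = 1, b = -1, c = -2, d = 3, e = -1.
So p(n) = n^4 - n^3 - 2n^2 + 3n - 1.
Then p(0) = -1.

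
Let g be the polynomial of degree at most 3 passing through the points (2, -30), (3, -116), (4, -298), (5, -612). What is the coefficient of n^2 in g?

6

Write g(n) = an^3 + bn^2 + cn + d. Substituting each data point gives a linear system:
  8a + 4b + 2c + d = -30
  27a + 9b + 3c + d = -116
  64a + 16b + 4c + d = -298
  125a + 25b + 5c + d = -612
Solving the system yields a = -6, b = 6, c = -2, d = -2.
So g(n) = -6n³ + 6n² - 2n - 2.
The coefficient of n^2 is 6.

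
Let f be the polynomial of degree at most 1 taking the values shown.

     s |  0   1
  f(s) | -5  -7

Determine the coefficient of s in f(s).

Write f(s) = as + b. Substituting each data point gives a linear system:
  b = -5
  a + b = -7
Solving the system yields a = -2, b = -5.
So f(s) = -2s - 5.
The leading coefficient is -2.

-2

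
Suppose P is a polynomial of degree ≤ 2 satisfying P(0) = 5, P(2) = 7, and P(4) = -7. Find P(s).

Write P(s) = as^2 + bs + c. Substituting each data point gives a linear system:
  c = 5
  4a + 2b + c = 7
  16a + 4b + c = -7
Solving the system yields a = -2, b = 5, c = 5.
So P(s) = -2s² + 5s + 5.
Check: P(2) = 7. ✓

P(s) = -2s^2 + 5s + 5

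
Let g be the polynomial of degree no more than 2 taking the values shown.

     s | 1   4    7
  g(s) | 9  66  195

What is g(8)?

Write g(s) = as^2 + bs + c. Substituting each data point gives a linear system:
  a + b + c = 9
  16a + 4b + c = 66
  49a + 7b + c = 195
Solving the system yields a = 4, b = -1, c = 6.
So g(s) = 4s² - s + 6.
Then g(8) = 254.

254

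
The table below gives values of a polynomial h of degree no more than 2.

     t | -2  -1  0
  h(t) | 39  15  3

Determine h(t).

h(t) = 6t^2 - 6t + 3

Using the Lagrange interpolation formula with nodes -2, -1, 0:
  L_0(t) = (t + 1)t / 2
  L_1(t) = (t + 2)t / -1
  L_2(t) = (t + 2)(t + 1) / 2
Then h(t) = 39·L_0(t) + 15·L_1(t) + 3·L_2(t).
Expanding and collecting terms gives h(t) = 6t^2 - 6t + 3.
Check: h(0) = 3. ✓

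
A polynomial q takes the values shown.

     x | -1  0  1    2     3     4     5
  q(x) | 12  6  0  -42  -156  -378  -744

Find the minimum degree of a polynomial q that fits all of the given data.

Forward differences of the values at x = -1, 0, 1, 2, 3, 4, 5:
  q  : 12  6  0  -42  -156  -378  -744
  Δ  : -6  -6  -42  -114  -222  -366
  Δ^2: 0  -36  -72  -108  -144
  Δ^3: -36  -36  -36  -36
  Δ^4: 0  0  0
  Δ^5: 0  0
  Δ^6: 0
The third differences are constant (-36) and nonzero, while all higher differences vanish, so the minimal degree is 3.

3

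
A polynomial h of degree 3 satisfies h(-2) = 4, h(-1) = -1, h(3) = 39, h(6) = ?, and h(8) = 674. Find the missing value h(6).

300

The 4 known points determine the degree-3 polynomial uniquely.
Write h(t) = at^3 + bt^2 + ct + d. Substituting each data point gives a linear system:
  -8a + 4b - 2c + d = 4
  -a + b - c + d = -1
  27a + 9b + 3c + d = 39
  512a + 64b + 8c + d = 674
Solving the system yields a = 1, b = 3, c = -3, d = -6.
So h(t) = t³ + 3t² - 3t - 6.
Then h(6) = 300.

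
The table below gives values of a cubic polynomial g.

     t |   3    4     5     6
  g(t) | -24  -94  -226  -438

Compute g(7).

Forward differences of the values at t = 3, 4, 5, 6:
  g  : -24  -94  -226  -438
  Δ  : -70  -132  -212
  Δ^2: -62  -80
  Δ^3: -18
The third differences are constant, confirming degree 3.
Interpolating (Newton forward form) and evaluating at t = 7 gives g(7) = -748.

-748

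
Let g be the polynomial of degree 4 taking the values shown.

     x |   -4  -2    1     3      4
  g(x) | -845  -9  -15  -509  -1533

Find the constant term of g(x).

-5

Write g(x) = ax^4 + bx^3 + cx^2 + dx + e. Substituting each data point gives a linear system:
  256a - 64b + 16c - 4d + e = -845
  16a - 8b + 4c - 2d + e = -9
  a + b + c + d + e = -15
  81a + 27b + 9c + 3d + e = -509
  256a + 64b + 16c + 4d + e = -1533
Solving the system yields a = -5, b = -5, c = 6, d = -6, e = -5.
So g(x) = -5x^4 - 5x^3 + 6x^2 - 6x - 5.
The constant term is -5.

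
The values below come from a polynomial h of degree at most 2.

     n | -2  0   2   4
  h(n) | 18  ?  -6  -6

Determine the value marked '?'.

The 3 known points determine the degree-2 polynomial uniquely.
Write h(n) = an^2 + bn + c. Substituting each data point gives a linear system:
  4a - 2b + c = 18
  4a + 2b + c = -6
  16a + 4b + c = -6
Solving the system yields a = 1, b = -6, c = 2.
So h(n) = n^2 - 6n + 2.
Then h(0) = 2.

2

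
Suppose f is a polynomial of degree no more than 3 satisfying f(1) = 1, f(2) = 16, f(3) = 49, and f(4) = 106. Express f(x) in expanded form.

Using the Lagrange interpolation formula with nodes 1, 2, 3, 4:
  L_0(x) = (x - 2)(x - 3)(x - 4) / -6
  L_1(x) = (x - 1)(x - 3)(x - 4) / 2
  L_2(x) = (x - 1)(x - 2)(x - 4) / -2
  L_3(x) = (x - 1)(x - 2)(x - 3) / 6
Then f(x) = 1·L_0(x) + 16·L_1(x) + 49·L_2(x) + 106·L_3(x).
Expanding and collecting terms gives f(x) = x³ + 3x² - x - 2.
Check: f(2) = 16. ✓

f(x) = x^3 + 3x^2 - x - 2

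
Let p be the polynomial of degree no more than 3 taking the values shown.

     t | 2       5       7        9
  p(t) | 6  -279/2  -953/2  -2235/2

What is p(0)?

3

Using the Lagrange interpolation formula with nodes 2, 5, 7, 9:
  L_0(t) = (t - 5)(t - 7)(t - 9) / -105
  L_1(t) = (t - 2)(t - 7)(t - 9) / 24
  L_2(t) = (t - 2)(t - 5)(t - 9) / -20
  L_3(t) = (t - 2)(t - 5)(t - 7) / 56
Then p(t) = 6·L_0(t) - 279/2·L_1(t) - 953/2·L_2(t) - 2235/2·L_3(t).
Expanding and collecting terms gives p(t) = -2t^3 + 4t^2 + (3/2)t + 3.
Evaluating at t = 0: p(0) = 3.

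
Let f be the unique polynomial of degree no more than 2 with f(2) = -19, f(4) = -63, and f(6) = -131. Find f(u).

Using the Lagrange interpolation formula with nodes 2, 4, 6:
  L_0(u) = (u - 4)(u - 6) / 8
  L_1(u) = (u - 2)(u - 6) / -4
  L_2(u) = (u - 2)(u - 4) / 8
Then f(u) = -19·L_0(u) - 63·L_1(u) - 131·L_2(u).
Expanding and collecting terms gives f(u) = -3u^2 - 4u + 1.
Check: f(6) = -131. ✓

f(u) = -3u^2 - 4u + 1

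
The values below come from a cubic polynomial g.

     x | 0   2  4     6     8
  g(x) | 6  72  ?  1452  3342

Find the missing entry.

On equispaced nodes a degree-3 polynomial has vanishing fourth forward difference, so
  g(0) - 4·g(2) + 6·g(4) - 4·g(6) + g(8) = 0.
Substituting the known values and solving for g(4):
  6·g(4) = 2748
  g(4) = 458.

458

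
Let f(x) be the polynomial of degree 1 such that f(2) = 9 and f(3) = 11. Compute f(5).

Using the Lagrange interpolation formula with nodes 2, 3:
  L_0(x) = (x - 3) / -1
  L_1(x) = (x - 2) / 1
Then f(x) = 9·L_0(x) + 11·L_1(x).
Expanding and collecting terms gives f(x) = 2x + 5.
Evaluating at x = 5: f(5) = 15.

15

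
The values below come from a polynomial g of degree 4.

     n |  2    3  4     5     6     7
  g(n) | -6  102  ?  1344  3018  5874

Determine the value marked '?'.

474

On equispaced nodes a degree-4 polynomial has vanishing fifth forward difference, so
  - g(2) + 5·g(3) - 10·g(4) + 10·g(5) - 5·g(6) + g(7) = 0.
Substituting the known values and solving for g(4):
  -10·g(4) = -4740
  g(4) = 474.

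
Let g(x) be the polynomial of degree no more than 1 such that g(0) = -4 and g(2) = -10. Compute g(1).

-7

Using the Lagrange interpolation formula with nodes 0, 2:
  L_0(x) = (x - 2) / -2
  L_1(x) = x / 2
Then g(x) = -4·L_0(x) - 10·L_1(x).
Expanding and collecting terms gives g(x) = -3x - 4.
Evaluating at x = 1: g(1) = -7.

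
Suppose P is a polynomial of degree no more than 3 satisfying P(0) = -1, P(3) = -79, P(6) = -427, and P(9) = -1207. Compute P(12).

Using the Lagrange interpolation formula with nodes 0, 3, 6, 9:
  L_0(x) = (x - 3)(x - 6)(x - 9) / -162
  L_1(x) = x(x - 6)(x - 9) / 54
  L_2(x) = x(x - 3)(x - 9) / -54
  L_3(x) = x(x - 3)(x - 6) / 162
Then P(x) = -1·L_0(x) - 79·L_1(x) - 427·L_2(x) - 1207·L_3(x).
Expanding and collecting terms gives P(x) = -x^3 - 6x^2 + x - 1.
Evaluating at x = 12: P(12) = -2581.

-2581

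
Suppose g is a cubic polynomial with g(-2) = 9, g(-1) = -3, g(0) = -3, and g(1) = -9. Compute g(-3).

Using the Lagrange interpolation formula with nodes -2, -1, 0, 1:
  L_0(x) = (x + 1)x(x - 1) / -6
  L_1(x) = (x + 2)x(x - 1) / 2
  L_2(x) = (x + 2)(x + 1)(x - 1) / -2
  L_3(x) = (x + 2)(x + 1)x / 6
Then g(x) = 9·L_0(x) - 3·L_1(x) - 3·L_2(x) - 9·L_3(x).
Expanding and collecting terms gives g(x) = -3x³ - 3x² - 3.
Evaluating at x = -3: g(-3) = 51.

51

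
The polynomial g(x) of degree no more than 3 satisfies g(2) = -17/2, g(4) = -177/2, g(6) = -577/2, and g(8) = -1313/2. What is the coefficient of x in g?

6

Write g(x) = ax^3 + bx^2 + cx + d. Substituting each data point gives a linear system:
  8a + 4b + 2c + d = -17/2
  64a + 16b + 4c + d = -177/2
  216a + 36b + 6c + d = -577/2
  512a + 64b + 8c + d = -1313/2
Solving the system yields a = -1, b = -3, c = 6, d = -1/2.
So g(x) = -x³ - 3x² + 6x - 1/2.
The coefficient of x is 6.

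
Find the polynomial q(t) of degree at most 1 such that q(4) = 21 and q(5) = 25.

Write q(t) = at + b. Substituting each data point gives a linear system:
  4a + b = 21
  5a + b = 25
Solving the system yields a = 4, b = 5.
So q(t) = 4t + 5.
Check: q(4) = 21. ✓

q(t) = 4t + 5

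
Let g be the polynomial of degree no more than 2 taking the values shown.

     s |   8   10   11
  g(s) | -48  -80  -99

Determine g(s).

Write g(s) = as^2 + bs + c. Substituting each data point gives a linear system:
  64a + 8b + c = -48
  100a + 10b + c = -80
  121a + 11b + c = -99
Solving the system yields a = -1, b = 2, c = 0.
So g(s) = -s^2 + 2s.
Check: g(10) = -80. ✓

g(s) = -s^2 + 2s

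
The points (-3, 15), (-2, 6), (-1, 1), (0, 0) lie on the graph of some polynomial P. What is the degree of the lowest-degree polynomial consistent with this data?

Forward differences of the values at t = -3, -2, -1, 0:
  P  : 15  6  1  0
  Δ  : -9  -5  -1
  Δ^2: 4  4
  Δ^3: 0
The second differences are constant (4) and nonzero, while all higher differences vanish, so the minimal degree is 2.

2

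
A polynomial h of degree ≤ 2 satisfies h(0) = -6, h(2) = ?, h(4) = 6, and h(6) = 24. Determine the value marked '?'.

-4

The 3 known points determine the degree-2 polynomial uniquely.
Write h(x) = ax^2 + bx + c. Substituting each data point gives a linear system:
  c = -6
  16a + 4b + c = 6
  36a + 6b + c = 24
Solving the system yields a = 1, b = -1, c = -6.
So h(x) = x^2 - x - 6.
Then h(2) = -4.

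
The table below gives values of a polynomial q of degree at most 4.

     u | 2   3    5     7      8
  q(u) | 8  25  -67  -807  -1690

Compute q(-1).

-7

Using the Lagrange interpolation formula with nodes 2, 3, 5, 7, 8:
  L_0(u) = (u - 3)(u - 5)(u - 7)(u - 8) / 90
  L_1(u) = (u - 2)(u - 5)(u - 7)(u - 8) / -40
  L_2(u) = (u - 2)(u - 3)(u - 7)(u - 8) / 36
  L_3(u) = (u - 2)(u - 3)(u - 5)(u - 8) / -40
  L_4(u) = (u - 2)(u - 3)(u - 5)(u - 7) / 90
Then q(u) = 8·L_0(u) + 25·L_1(u) - 67·L_2(u) - 807·L_3(u) - 1690·L_4(u).
Expanding and collecting terms gives q(u) = -u^4 + 5u^3 - 2u^2 - 3u - 2.
Evaluating at u = -1: q(-1) = -7.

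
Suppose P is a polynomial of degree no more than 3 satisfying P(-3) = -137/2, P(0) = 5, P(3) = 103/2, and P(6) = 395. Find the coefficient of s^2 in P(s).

Write P(s) = as^3 + bs^2 + cs + d. Substituting each data point gives a linear system:
  -27a + 9b - 3c + d = -137/2
  d = 5
  27a + 9b + 3c + d = 103/2
  216a + 36b + 6c + d = 395
Solving the system yields a = 2, b = -3/2, c = 2, d = 5.
So P(s) = 2s³ - (3/2)s² + 2s + 5.
The coefficient of s^2 is -3/2.

-3/2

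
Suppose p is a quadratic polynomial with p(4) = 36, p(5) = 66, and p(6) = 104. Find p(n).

p(n) = 4n^2 - 6n - 4

Write p(n) = an^2 + bn + c. Substituting each data point gives a linear system:
  16a + 4b + c = 36
  25a + 5b + c = 66
  36a + 6b + c = 104
Solving the system yields a = 4, b = -6, c = -4.
So p(n) = 4n² - 6n - 4.
Check: p(5) = 66. ✓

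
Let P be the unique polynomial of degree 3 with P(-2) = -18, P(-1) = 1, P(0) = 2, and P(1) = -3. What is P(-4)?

Write P(u) = au^3 + bu^2 + cu + d. Substituting each data point gives a linear system:
  -8a + 4b - 2c + d = -18
  -a + b - c + d = 1
  d = 2
  a + b + c + d = -3
Solving the system yields a = 2, b = -3, c = -4, d = 2.
So P(u) = 2u³ - 3u² - 4u + 2.
Then P(-4) = -158.

-158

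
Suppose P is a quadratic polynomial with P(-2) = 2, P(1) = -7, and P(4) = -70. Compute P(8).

Forward differences of the values at t = -2, 1, 4:
  P  : 2  -7  -70
  Δ  : -9  -63
  Δ^2: -54
The second differences are constant, confirming degree 2.
Interpolating (Newton forward form) and evaluating at t = 8 gives P(8) = -238.

-238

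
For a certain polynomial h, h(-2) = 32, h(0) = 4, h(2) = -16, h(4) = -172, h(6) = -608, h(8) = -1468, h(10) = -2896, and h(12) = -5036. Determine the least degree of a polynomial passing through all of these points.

Forward differences of the values at s = -2, 0, 2, 4, 6, 8, 10, 12:
  h  : 32  4  -16  -172  -608  -1468  -2896  -5036
  Δ  : -28  -20  -156  -436  -860  -1428  -2140
  Δ^2: 8  -136  -280  -424  -568  -712
  Δ^3: -144  -144  -144  -144  -144
  Δ^4: 0  0  0  0
  Δ^5: 0  0  0
  Δ^6: 0  0
  Δ^7: 0
The third differences are constant (-144) and nonzero, while all higher differences vanish, so the minimal degree is 3.

3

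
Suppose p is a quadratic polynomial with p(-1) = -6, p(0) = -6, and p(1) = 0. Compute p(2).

Write p(s) = as^2 + bs + c. Substituting each data point gives a linear system:
  a - b + c = -6
  c = -6
  a + b + c = 0
Solving the system yields a = 3, b = 3, c = -6.
So p(s) = 3s^2 + 3s - 6.
Then p(2) = 12.

12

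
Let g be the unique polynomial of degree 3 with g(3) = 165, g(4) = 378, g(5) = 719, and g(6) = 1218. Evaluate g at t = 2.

50

Using the Lagrange interpolation formula with nodes 3, 4, 5, 6:
  L_0(t) = (t - 4)(t - 5)(t - 6) / -6
  L_1(t) = (t - 3)(t - 5)(t - 6) / 2
  L_2(t) = (t - 3)(t - 4)(t - 6) / -2
  L_3(t) = (t - 3)(t - 4)(t - 5) / 6
Then g(t) = 165·L_0(t) + 378·L_1(t) + 719·L_2(t) + 1218·L_3(t).
Expanding and collecting terms gives g(t) = 5t³ + 4t² - 6.
Evaluating at t = 2: g(2) = 50.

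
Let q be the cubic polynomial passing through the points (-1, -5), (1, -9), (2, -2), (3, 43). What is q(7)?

1083

Using the Lagrange interpolation formula with nodes -1, 1, 2, 3:
  L_0(t) = (t - 1)(t - 2)(t - 3) / -24
  L_1(t) = (t + 1)(t - 2)(t - 3) / 4
  L_2(t) = (t + 1)(t - 1)(t - 3) / -3
  L_3(t) = (t + 1)(t - 1)(t - 2) / 8
Then q(t) = -5·L_0(t) - 9·L_1(t) - 2·L_2(t) + 43·L_3(t).
Expanding and collecting terms gives q(t) = 4t^3 - 5t^2 - 6t - 2.
Evaluating at t = 7: q(7) = 1083.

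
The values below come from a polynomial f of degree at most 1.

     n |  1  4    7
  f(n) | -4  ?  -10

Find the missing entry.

-7

On equispaced nodes a degree-1 polynomial has vanishing second forward difference, so
  f(1) - 2·f(4) + f(7) = 0.
Substituting the known values and solving for f(4):
  -2·f(4) = 14
  f(4) = -7.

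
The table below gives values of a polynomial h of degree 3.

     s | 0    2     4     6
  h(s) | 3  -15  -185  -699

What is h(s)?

Write h(s) = as^3 + bs^2 + cs + d. Substituting each data point gives a linear system:
  d = 3
  8a + 4b + 2c + d = -15
  64a + 16b + 4c + d = -185
  216a + 36b + 6c + d = -699
Solving the system yields a = -4, b = 5, c = -3, d = 3.
So h(s) = -4s³ + 5s² - 3s + 3.
Check: h(2) = -15. ✓

h(s) = -4s^3 + 5s^2 - 3s + 3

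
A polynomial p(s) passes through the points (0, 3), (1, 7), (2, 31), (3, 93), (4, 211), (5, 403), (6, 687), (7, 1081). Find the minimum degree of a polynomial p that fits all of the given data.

3

Forward differences of the values at s = 0, 1, 2, 3, 4, 5, 6, 7:
  p  : 3  7  31  93  211  403  687  1081
  Δ  : 4  24  62  118  192  284  394
  Δ^2: 20  38  56  74  92  110
  Δ^3: 18  18  18  18  18
  Δ^4: 0  0  0  0
  Δ^5: 0  0  0
  Δ^6: 0  0
  Δ^7: 0
The third differences are constant (18) and nonzero, while all higher differences vanish, so the minimal degree is 3.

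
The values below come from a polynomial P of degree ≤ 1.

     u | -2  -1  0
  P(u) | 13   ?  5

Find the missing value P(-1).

9

The 2 known points determine the degree-1 polynomial uniquely.
Write P(u) = au + b. Substituting each data point gives a linear system:
  -2a + b = 13
  b = 5
Solving the system yields a = -4, b = 5.
So P(u) = -4u + 5.
Then P(-1) = 9.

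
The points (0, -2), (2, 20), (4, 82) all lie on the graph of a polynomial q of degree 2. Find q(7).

Using the Lagrange interpolation formula with nodes 0, 2, 4:
  L_0(u) = (u - 2)(u - 4) / 8
  L_1(u) = u(u - 4) / -4
  L_2(u) = u(u - 2) / 8
Then q(u) = -2·L_0(u) + 20·L_1(u) + 82·L_2(u).
Expanding and collecting terms gives q(u) = 5u^2 + u - 2.
Evaluating at u = 7: q(7) = 250.

250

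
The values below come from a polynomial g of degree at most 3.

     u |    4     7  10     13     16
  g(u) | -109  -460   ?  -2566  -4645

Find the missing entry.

On equispaced nodes a degree-3 polynomial has vanishing fourth forward difference, so
  g(4) - 4·g(7) + 6·g(10) - 4·g(13) + g(16) = 0.
Substituting the known values and solving for g(10):
  6·g(10) = -7350
  g(10) = -1225.

-1225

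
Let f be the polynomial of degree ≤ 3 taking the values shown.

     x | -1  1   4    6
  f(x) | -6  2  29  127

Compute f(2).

Write f(x) = ax^3 + bx^2 + cx + d. Substituting each data point gives a linear system:
  -a + b - c + d = -6
  a + b + c + d = 2
  64a + 16b + 4c + d = 29
  216a + 36b + 6c + d = 127
Solving the system yields a = 1, b = -3, c = 3, d = 1.
So f(x) = x³ - 3x² + 3x + 1.
Then f(2) = 3.

3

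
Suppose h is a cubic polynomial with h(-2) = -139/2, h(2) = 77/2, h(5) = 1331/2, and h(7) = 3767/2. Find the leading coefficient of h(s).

Write h(s) = as^3 + bs^2 + cs + d. Substituting each data point gives a linear system:
  -8a + 4b - 2c + d = -139/2
  8a + 4b + 2c + d = 77/2
  125a + 25b + 5c + d = 1331/2
  343a + 49b + 7c + d = 3767/2
Solving the system yields a = 6, b = -4, c = 3, d = 1/2.
So h(s) = 6s^3 - 4s^2 + 3s + 1/2.
The leading coefficient is 6.

6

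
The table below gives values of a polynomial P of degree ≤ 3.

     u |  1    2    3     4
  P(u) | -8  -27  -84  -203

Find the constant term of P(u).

Write P(u) = au^3 + bu^2 + cu + d. Substituting each data point gives a linear system:
  a + b + c + d = -8
  8a + 4b + 2c + d = -27
  27a + 9b + 3c + d = -84
  64a + 16b + 4c + d = -203
Solving the system yields a = -4, b = 5, c = -6, d = -3.
So P(u) = -4u³ + 5u² - 6u - 3.
The constant term is -3.

-3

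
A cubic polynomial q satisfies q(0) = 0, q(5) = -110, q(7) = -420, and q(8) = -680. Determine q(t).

q(t) = -2t^3 + 5t^2 + 3t

Using the Lagrange interpolation formula with nodes 0, 5, 7, 8:
  L_0(t) = (t - 5)(t - 7)(t - 8) / -280
  L_1(t) = t(t - 7)(t - 8) / 30
  L_2(t) = t(t - 5)(t - 8) / -14
  L_3(t) = t(t - 5)(t - 7) / 24
Then q(t) = 0·L_0(t) - 110·L_1(t) - 420·L_2(t) - 680·L_3(t).
Expanding and collecting terms gives q(t) = -2t^3 + 5t^2 + 3t.
Check: q(7) = -420. ✓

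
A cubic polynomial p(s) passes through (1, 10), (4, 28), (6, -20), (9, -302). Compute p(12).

Using the Lagrange interpolation formula with nodes 1, 4, 6, 9:
  L_0(s) = (s - 4)(s - 6)(s - 9) / -120
  L_1(s) = (s - 1)(s - 6)(s - 9) / 30
  L_2(s) = (s - 1)(s - 4)(s - 9) / -30
  L_3(s) = (s - 1)(s - 4)(s - 6) / 120
Then p(s) = 10·L_0(s) + 28·L_1(s) - 20·L_2(s) - 302·L_3(s).
Expanding and collecting terms gives p(s) = -s^3 + 5s^2 + 2s + 4.
Evaluating at s = 12: p(12) = -980.

-980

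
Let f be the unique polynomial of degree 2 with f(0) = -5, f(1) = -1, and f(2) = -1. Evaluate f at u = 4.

Forward differences of the values at u = 0, 1, 2:
  f  : -5  -1  -1
  Δ  : 4  0
  Δ^2: -4
The second differences are constant, confirming degree 2.
Interpolating (Newton forward form) and evaluating at u = 4 gives f(4) = -13.

-13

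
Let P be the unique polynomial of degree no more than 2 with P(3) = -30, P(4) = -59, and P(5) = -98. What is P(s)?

Using the Lagrange interpolation formula with nodes 3, 4, 5:
  L_0(s) = (s - 4)(s - 5) / 2
  L_1(s) = (s - 3)(s - 5) / -1
  L_2(s) = (s - 3)(s - 4) / 2
Then P(s) = -30·L_0(s) - 59·L_1(s) - 98·L_2(s).
Expanding and collecting terms gives P(s) = -5s^2 + 6s - 3.
Check: P(5) = -98. ✓

P(s) = -5s^2 + 6s - 3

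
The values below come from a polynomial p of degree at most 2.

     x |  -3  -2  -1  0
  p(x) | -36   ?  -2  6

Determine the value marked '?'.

On equispaced nodes a degree-2 polynomial has vanishing third forward difference, so
  - p(-3) + 3·p(-2) - 3·p(-1) + p(0) = 0.
Substituting the known values and solving for p(-2):
  3·p(-2) = -48
  p(-2) = -16.

-16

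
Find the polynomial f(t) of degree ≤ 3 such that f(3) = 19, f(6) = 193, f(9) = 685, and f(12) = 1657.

Write f(t) = at^3 + bt^2 + ct + d. Substituting each data point gives a linear system:
  27a + 9b + 3c + d = 19
  216a + 36b + 6c + d = 193
  729a + 81b + 9c + d = 685
  1728a + 144b + 12c + d = 1657
Solving the system yields a = 1, b = -1/3, c = -2, d = 1.
So f(t) = t^3 - (1/3)t^2 - 2t + 1.
Check: f(3) = 19. ✓

f(t) = t^3 - (1/3)t^2 - 2t + 1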